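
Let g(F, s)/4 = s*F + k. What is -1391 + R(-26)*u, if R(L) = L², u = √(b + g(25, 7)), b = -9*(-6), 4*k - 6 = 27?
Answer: -1391 + 676*√787 ≈ 17573.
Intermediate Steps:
k = 33/4 (k = 3/2 + (¼)*27 = 3/2 + 27/4 = 33/4 ≈ 8.2500)
g(F, s) = 33 + 4*F*s (g(F, s) = 4*(s*F + 33/4) = 4*(F*s + 33/4) = 4*(33/4 + F*s) = 33 + 4*F*s)
b = 54
u = √787 (u = √(54 + (33 + 4*25*7)) = √(54 + (33 + 700)) = √(54 + 733) = √787 ≈ 28.054)
-1391 + R(-26)*u = -1391 + (-26)²*√787 = -1391 + 676*√787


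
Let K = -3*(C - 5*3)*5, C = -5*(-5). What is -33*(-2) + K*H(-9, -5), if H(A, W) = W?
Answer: 816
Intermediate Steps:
C = 25
K = -150 (K = -3*(25 - 5*3)*5 = -3*(25 - 15)*5 = -3*10*5 = -30*5 = -150)
-33*(-2) + K*H(-9, -5) = -33*(-2) - 150*(-5) = 66 + 750 = 816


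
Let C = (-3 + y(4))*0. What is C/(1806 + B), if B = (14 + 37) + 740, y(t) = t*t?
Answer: 0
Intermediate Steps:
y(t) = t**2
C = 0 (C = (-3 + 4**2)*0 = (-3 + 16)*0 = 13*0 = 0)
B = 791 (B = 51 + 740 = 791)
C/(1806 + B) = 0/(1806 + 791) = 0/2597 = 0*(1/2597) = 0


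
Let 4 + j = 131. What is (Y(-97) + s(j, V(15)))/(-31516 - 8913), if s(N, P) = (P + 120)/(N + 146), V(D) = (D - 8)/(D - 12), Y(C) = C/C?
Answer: -1186/33111351 ≈ -3.5819e-5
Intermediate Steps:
Y(C) = 1
V(D) = (-8 + D)/(-12 + D)
j = 127 (j = -4 + 131 = 127)
s(N, P) = (120 + P)/(146 + N)
(Y(-97) + s(j, V(15)))/(-31516 - 8913) = (1 + (120 + (-8 + 15)/(-12 + 15))/(146 + 127))/(-31516 - 8913) = (1 + (120 + 7/3)/273)/(-40429) = (1 + (120 + (1/3)*7)/273)*(-1/40429) = (1 + (120 + 7/3)/273)*(-1/40429) = (1 + (1/273)*(367/3))*(-1/40429) = (1 + 367/819)*(-1/40429) = (1186/819)*(-1/40429) = -1186/33111351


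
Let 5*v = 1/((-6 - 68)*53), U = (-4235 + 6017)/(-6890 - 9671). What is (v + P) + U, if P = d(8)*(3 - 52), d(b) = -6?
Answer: 95444834159/324761210 ≈ 293.89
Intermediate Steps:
U = -1782/16561 (U = 1782/(-16561) = 1782*(-1/16561) = -1782/16561 ≈ -0.10760)
P = 294 (P = -6*(3 - 52) = -6*(-49) = 294)
v = -1/19610 (v = 1/(5*(((-6 - 68)*53))) = 1/(5*((-74*53))) = (1/5)/(-3922) = (1/5)*(-1/3922) = -1/19610 ≈ -5.0994e-5)
(v + P) + U = (-1/19610 + 294) - 1782/16561 = 5765339/19610 - 1782/16561 = 95444834159/324761210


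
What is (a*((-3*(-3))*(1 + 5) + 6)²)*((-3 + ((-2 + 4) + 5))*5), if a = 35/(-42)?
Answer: -60000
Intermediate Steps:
a = -⅚ (a = 35*(-1/42) = -⅚ ≈ -0.83333)
(a*((-3*(-3))*(1 + 5) + 6)²)*((-3 + ((-2 + 4) + 5))*5) = (-5*((-3*(-3))*(1 + 5) + 6)²/6)*((-3 + ((-2 + 4) + 5))*5) = (-5*(9*6 + 6)²/6)*((-3 + (2 + 5))*5) = (-5*(54 + 6)²/6)*((-3 + 7)*5) = (-⅚*60²)*(4*5) = -⅚*3600*20 = -3000*20 = -60000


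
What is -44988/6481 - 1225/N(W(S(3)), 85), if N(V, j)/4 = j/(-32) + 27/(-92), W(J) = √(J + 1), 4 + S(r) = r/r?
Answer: 1363148452/14070251 ≈ 96.882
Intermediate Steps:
S(r) = -3 (S(r) = -4 + r/r = -4 + 1 = -3)
W(J) = √(1 + J)
N(V, j) = -27/23 - j/8 (N(V, j) = 4*(j/(-32) + 27/(-92)) = 4*(j*(-1/32) + 27*(-1/92)) = 4*(-j/32 - 27/92) = 4*(-27/92 - j/32) = -27/23 - j/8)
-44988/6481 - 1225/N(W(S(3)), 85) = -44988/6481 - 1225/(-27/23 - ⅛*85) = -44988*1/6481 - 1225/(-27/23 - 85/8) = -44988/6481 - 1225/(-2171/184) = -44988/6481 - 1225*(-184/2171) = -44988/6481 + 225400/2171 = 1363148452/14070251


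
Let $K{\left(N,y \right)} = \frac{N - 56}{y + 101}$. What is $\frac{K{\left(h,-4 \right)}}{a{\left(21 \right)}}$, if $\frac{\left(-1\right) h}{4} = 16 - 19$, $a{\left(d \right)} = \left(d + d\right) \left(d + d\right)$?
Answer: $- \frac{11}{42777} \approx -0.00025715$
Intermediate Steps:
$a{\left(d \right)} = 4 d^{2}$ ($a{\left(d \right)} = 2 d 2 d = 4 d^{2}$)
$h = 12$ ($h = - 4 \left(16 - 19\right) = \left(-4\right) \left(-3\right) = 12$)
$K{\left(N,y \right)} = \frac{-56 + N}{101 + y}$
$\frac{K{\left(h,-4 \right)}}{a{\left(21 \right)}} = \frac{\frac{1}{101 - 4} \left(-56 + 12\right)}{4 \cdot 21^{2}} = \frac{\frac{1}{97} \left(-44\right)}{4 \cdot 441} = \frac{\frac{1}{97} \left(-44\right)}{1764} = \left(- \frac{44}{97}\right) \frac{1}{1764} = - \frac{11}{42777}$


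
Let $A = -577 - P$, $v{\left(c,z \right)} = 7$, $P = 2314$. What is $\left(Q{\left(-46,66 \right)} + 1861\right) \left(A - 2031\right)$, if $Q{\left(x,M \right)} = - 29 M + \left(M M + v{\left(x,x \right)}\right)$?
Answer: $-21213820$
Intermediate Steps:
$Q{\left(x,M \right)} = 7 + M^{2} - 29 M$ ($Q{\left(x,M \right)} = - 29 M + \left(M M + 7\right) = - 29 M + \left(M^{2} + 7\right) = - 29 M + \left(7 + M^{2}\right) = 7 + M^{2} - 29 M$)
$A = -2891$ ($A = -577 - 2314 = -2891$)
$\left(Q{\left(-46,66 \right)} + 1861\right) \left(A - 2031\right) = \left(\left(7 + 66^{2} - 1914\right) + 1861\right) \left(-2891 - 2031\right) = \left(\left(7 + 4356 - 1914\right) + 1861\right) \left(-4922\right) = \left(2449 + 1861\right) \left(-4922\right) = 4310 \left(-4922\right) = -21213820$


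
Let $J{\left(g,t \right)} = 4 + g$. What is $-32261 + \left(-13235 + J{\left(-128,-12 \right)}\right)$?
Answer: $-45620$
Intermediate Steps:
$-32261 + \left(-13235 + J{\left(-128,-12 \right)}\right) = -32261 + \left(-13235 + \left(4 - 128\right)\right) = -32261 - 13359 = -45620$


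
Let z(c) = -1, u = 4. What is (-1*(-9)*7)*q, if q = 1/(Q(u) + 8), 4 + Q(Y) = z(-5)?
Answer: 21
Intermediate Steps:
Q(Y) = -5 (Q(Y) = -4 - 1 = -5)
q = ⅓ (q = 1/(-5 + 8) = 1/3 = ⅓ ≈ 0.33333)
(-1*(-9)*7)*q = (-1*(-9)*7)*(⅓) = (9*7)*(⅓) = 63*(⅓) = 21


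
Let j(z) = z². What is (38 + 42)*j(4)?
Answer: 1280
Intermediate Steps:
(38 + 42)*j(4) = (38 + 42)*4² = 80*16 = 1280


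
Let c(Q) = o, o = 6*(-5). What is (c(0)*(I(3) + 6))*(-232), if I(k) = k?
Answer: 62640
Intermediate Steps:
o = -30
c(Q) = -30
(c(0)*(I(3) + 6))*(-232) = -30*(3 + 6)*(-232) = -30*9*(-232) = -270*(-232) = 62640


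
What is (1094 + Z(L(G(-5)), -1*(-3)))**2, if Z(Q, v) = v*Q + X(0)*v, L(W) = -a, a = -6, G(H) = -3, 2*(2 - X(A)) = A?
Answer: 1249924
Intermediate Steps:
X(A) = 2 - A/2
L(W) = 6 (L(W) = -1*(-6) = 6)
Z(Q, v) = 2*v + Q*v (Z(Q, v) = v*Q + (2 - 1/2*0)*v = Q*v + (2 + 0)*v = Q*v + 2*v = 2*v + Q*v)
(1094 + Z(L(G(-5)), -1*(-3)))**2 = (1094 + (-1*(-3))*(2 + 6))**2 = (1094 + 3*8)**2 = (1094 + 24)**2 = 1118**2 = 1249924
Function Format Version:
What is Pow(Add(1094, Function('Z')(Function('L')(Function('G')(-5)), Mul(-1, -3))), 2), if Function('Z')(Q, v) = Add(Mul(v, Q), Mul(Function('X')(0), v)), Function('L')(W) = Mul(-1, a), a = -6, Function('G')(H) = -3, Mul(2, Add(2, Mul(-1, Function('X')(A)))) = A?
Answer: 1249924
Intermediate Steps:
Function('X')(A) = Add(2, Mul(Rational(-1, 2), A))
Function('L')(W) = 6 (Function('L')(W) = Mul(-1, -6) = 6)
Function('Z')(Q, v) = Add(Mul(2, v), Mul(Q, v)) (Function('Z')(Q, v) = Add(Mul(v, Q), Mul(Add(2, Mul(Rational(-1, 2), 0)), v)) = Add(Mul(Q, v), Mul(Add(2, 0), v)) = Add(Mul(Q, v), Mul(2, v)) = Add(Mul(2, v), Mul(Q, v)))
Pow(Add(1094, Function('Z')(Function('L')(Function('G')(-5)), Mul(-1, -3))), 2) = Pow(Add(1094, Mul(Mul(-1, -3), Add(2, 6))), 2) = Pow(Add(1094, Mul(3, 8)), 2) = Pow(Add(1094, 24), 2) = Pow(1118, 2) = 1249924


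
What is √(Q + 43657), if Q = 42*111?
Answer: √48319 ≈ 219.82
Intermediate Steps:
Q = 4662
√(Q + 43657) = √(4662 + 43657) = √48319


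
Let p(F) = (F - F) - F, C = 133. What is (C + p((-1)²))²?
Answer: 17424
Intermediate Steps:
p(F) = -F (p(F) = 0 - F = -F)
(C + p((-1)²))² = (133 - 1*(-1)²)² = (133 - 1*1)² = (133 - 1)² = 132² = 17424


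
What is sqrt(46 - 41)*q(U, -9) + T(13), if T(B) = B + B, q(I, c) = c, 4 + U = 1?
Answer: 26 - 9*sqrt(5) ≈ 5.8754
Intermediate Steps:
U = -3 (U = -4 + 1 = -3)
T(B) = 2*B
sqrt(46 - 41)*q(U, -9) + T(13) = sqrt(46 - 41)*(-9) + 2*13 = sqrt(5)*(-9) + 26 = -9*sqrt(5) + 26 = 26 - 9*sqrt(5)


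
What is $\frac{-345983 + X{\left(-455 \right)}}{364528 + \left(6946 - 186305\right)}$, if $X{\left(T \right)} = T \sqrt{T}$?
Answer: $- \frac{345983}{185169} - \frac{455 i \sqrt{455}}{185169} \approx -1.8685 - 0.052414 i$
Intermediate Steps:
$X{\left(T \right)} = T^{\frac{3}{2}}$
$\frac{-345983 + X{\left(-455 \right)}}{364528 + \left(6946 - 186305\right)} = \frac{-345983 + \left(-455\right)^{\frac{3}{2}}}{364528 + \left(6946 - 186305\right)} = \frac{-345983 - 455 i \sqrt{455}}{364528 - 179359} = \frac{-345983 - 455 i \sqrt{455}}{185169} = \left(-345983 - 455 i \sqrt{455}\right) \frac{1}{185169} = - \frac{345983}{185169} - \frac{455 i \sqrt{455}}{185169}$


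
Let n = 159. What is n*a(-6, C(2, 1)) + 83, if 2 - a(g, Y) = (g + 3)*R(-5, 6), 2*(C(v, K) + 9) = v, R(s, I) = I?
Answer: 3263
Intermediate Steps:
C(v, K) = -9 + v/2
a(g, Y) = -16 - 6*g (a(g, Y) = 2 - (g + 3)*6 = 2 - (3 + g)*6 = 2 - (18 + 6*g) = 2 + (-18 - 6*g) = -16 - 6*g)
n*a(-6, C(2, 1)) + 83 = 159*(-16 - 6*(-6)) + 83 = 159*(-16 + 36) + 83 = 159*20 + 83 = 3180 + 83 = 3263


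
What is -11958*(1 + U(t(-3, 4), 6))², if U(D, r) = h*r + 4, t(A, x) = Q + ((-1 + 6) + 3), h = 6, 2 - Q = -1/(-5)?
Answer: -20101398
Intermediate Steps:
Q = 9/5 (Q = 2 - (-1)/(-5) = 2 - (-1)*(-1)/5 = 2 - 1*⅕ = 2 - ⅕ = 9/5 ≈ 1.8000)
t(A, x) = 49/5 (t(A, x) = 9/5 + ((-1 + 6) + 3) = 9/5 + (5 + 3) = 9/5 + 8 = 49/5)
U(D, r) = 4 + 6*r (U(D, r) = 6*r + 4 = 4 + 6*r)
-11958*(1 + U(t(-3, 4), 6))² = -11958*(1 + (4 + 6*6))² = -11958*(1 + (4 + 36))² = -11958*(1 + 40)² = -11958*41² = -11958*1681 = -20101398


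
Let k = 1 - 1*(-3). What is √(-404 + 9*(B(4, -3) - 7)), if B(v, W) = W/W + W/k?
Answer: 13*I*√11/2 ≈ 21.558*I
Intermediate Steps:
k = 4 (k = 1 + 3 = 4)
B(v, W) = 1 + W/4 (B(v, W) = W/W + W/4 = 1 + W*(¼) = 1 + W/4)
√(-404 + 9*(B(4, -3) - 7)) = √(-404 + 9*((1 + (¼)*(-3)) - 7)) = √(-404 + 9*((1 - ¾) - 7)) = √(-404 + 9*(¼ - 7)) = √(-404 + 9*(-27/4)) = √(-404 - 243/4) = √(-1859/4) = 13*I*√11/2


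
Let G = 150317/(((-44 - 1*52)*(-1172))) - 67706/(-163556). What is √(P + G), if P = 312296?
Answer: √103276033440689000859558/575062896 ≈ 558.84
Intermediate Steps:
G = 8050746181/4600503168 (G = 150317/(((-44 - 52)*(-1172))) - 67706*(-1/163556) = 150317/((-96*(-1172))) + 33853/81778 = 150317/112512 + 33853/81778 = 8050746181/4600503168 ≈ 1.7500)
√(P + G) = √(312296 + 8050746181/4600503168) = √(1436726788099909/4600503168) = √103276033440689000859558/575062896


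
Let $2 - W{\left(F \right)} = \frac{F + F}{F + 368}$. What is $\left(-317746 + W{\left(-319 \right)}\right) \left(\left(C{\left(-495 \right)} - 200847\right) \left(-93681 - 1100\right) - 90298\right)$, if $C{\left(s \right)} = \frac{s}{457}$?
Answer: $- \frac{135443684526171562344}{22393} \approx -6.0485 \cdot 10^{15}$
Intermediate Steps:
$C{\left(s \right)} = \frac{s}{457}$ ($C{\left(s \right)} = s \frac{1}{457} = \frac{s}{457}$)
$W{\left(F \right)} = 2 - \frac{2 F}{368 + F}$ ($W{\left(F \right)} = 2 - \frac{F + F}{F + 368} = 2 - \frac{2 F}{368 + F}$)
$\left(-317746 + W{\left(-319 \right)}\right) \left(\left(C{\left(-495 \right)} - 200847\right) \left(-93681 - 1100\right) - 90298\right) = \left(-317746 + \frac{736}{368 - 319}\right) \left(\left(\frac{1}{457} \left(-495\right) - 200847\right) \left(-93681 - 1100\right) - 90298\right) = \left(-317746 + \frac{736}{49}\right) \left(\left(- \frac{495}{457} - 200847\right) \left(-94781\right) - 90298\right) = \left(-317746 + 736 \cdot \frac{1}{49}\right) \left(\left(- \frac{91787574}{457}\right) \left(-94781\right) - 90298\right) = \left(-317746 + \frac{736}{49}\right) \left(\frac{8699718051294}{457} - 90298\right) = \left(- \frac{15568818}{49}\right) \frac{8699676785108}{457} = - \frac{135443684526171562344}{22393}$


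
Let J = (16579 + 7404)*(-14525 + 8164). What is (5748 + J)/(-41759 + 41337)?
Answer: 152550115/422 ≈ 3.6149e+5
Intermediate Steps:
J = -152555863 (J = 23983*(-6361) = -152555863)
(5748 + J)/(-41759 + 41337) = (5748 - 152555863)/(-41759 + 41337) = -152550115/(-422) = -152550115*(-1/422) = 152550115/422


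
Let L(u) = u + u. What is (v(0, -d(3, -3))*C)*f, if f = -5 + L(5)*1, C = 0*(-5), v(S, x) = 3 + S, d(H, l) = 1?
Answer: 0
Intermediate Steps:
L(u) = 2*u
C = 0
f = 5 (f = -5 + (2*5)*1 = -5 + 10*1 = -5 + 10 = 5)
(v(0, -d(3, -3))*C)*f = ((3 + 0)*0)*5 = (3*0)*5 = 0*5 = 0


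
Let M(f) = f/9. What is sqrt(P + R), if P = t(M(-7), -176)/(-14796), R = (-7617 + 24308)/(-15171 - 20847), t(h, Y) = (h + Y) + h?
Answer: I*sqrt(2747821814295)/2467233 ≈ 0.67187*I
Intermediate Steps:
M(f) = f/9 (M(f) = f*(1/9) = f/9)
t(h, Y) = Y + 2*h (t(h, Y) = (Y + h) + h = Y + 2*h)
R = -16691/36018 (R = 16691/(-36018) = 16691*(-1/36018) = -16691/36018 ≈ -0.46341)
P = 799/66582 (P = (-176 + 2*((1/9)*(-7)))/(-14796) = (-176 + 2*(-7/9))*(-1/14796) = (-176 - 14/9)*(-1/14796) = -1598/9*(-1/14796) = 799/66582 ≈ 0.012000)
sqrt(P + R) = sqrt(799/66582 - 16691/36018) = sqrt(-10023535/22205097) = I*sqrt(2747821814295)/2467233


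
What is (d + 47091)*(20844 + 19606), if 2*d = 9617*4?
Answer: 2682846250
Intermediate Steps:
d = 19234 (d = (9617*4)/2 = (½)*38468 = 19234)
(d + 47091)*(20844 + 19606) = (19234 + 47091)*(20844 + 19606) = 66325*40450 = 2682846250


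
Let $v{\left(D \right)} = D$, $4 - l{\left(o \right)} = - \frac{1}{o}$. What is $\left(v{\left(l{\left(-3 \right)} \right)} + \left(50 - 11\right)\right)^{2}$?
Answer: $\frac{16384}{9} \approx 1820.4$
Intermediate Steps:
$l{\left(o \right)} = 4 + \frac{1}{o}$ ($l{\left(o \right)} = 4 - - \frac{1}{o} = 4 + \frac{1}{o}$)
$\left(v{\left(l{\left(-3 \right)} \right)} + \left(50 - 11\right)\right)^{2} = \left(\left(4 + \frac{1}{-3}\right) + \left(50 - 11\right)\right)^{2} = \left(\left(4 - \frac{1}{3}\right) + 39\right)^{2} = \left(\frac{11}{3} + 39\right)^{2} = \left(\frac{128}{3}\right)^{2} = \frac{16384}{9}$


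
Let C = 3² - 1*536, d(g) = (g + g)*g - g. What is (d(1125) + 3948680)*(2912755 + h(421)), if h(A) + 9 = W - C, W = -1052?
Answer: 18867711975905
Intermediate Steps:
d(g) = -g + 2*g² (d(g) = (2*g)*g - g = 2*g² - g = -g + 2*g²)
C = -527 (C = 9 - 536 = -527)
h(A) = -534 (h(A) = -9 + (-1052 - 1*(-527)) = -9 + (-1052 + 527) = -9 - 525 = -534)
(d(1125) + 3948680)*(2912755 + h(421)) = (1125*(-1 + 2*1125) + 3948680)*(2912755 - 534) = (1125*(-1 + 2250) + 3948680)*2912221 = (1125*2249 + 3948680)*2912221 = (2530125 + 3948680)*2912221 = 6478805*2912221 = 18867711975905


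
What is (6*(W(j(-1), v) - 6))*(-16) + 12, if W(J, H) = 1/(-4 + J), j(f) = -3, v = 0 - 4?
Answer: 4212/7 ≈ 601.71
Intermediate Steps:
v = -4
(6*(W(j(-1), v) - 6))*(-16) + 12 = (6*(1/(-4 - 3) - 6))*(-16) + 12 = (6*(1/(-7) - 6))*(-16) + 12 = (6*(-⅐ - 6))*(-16) + 12 = (6*(-43/7))*(-16) + 12 = -258/7*(-16) + 12 = 4128/7 + 12 = 4212/7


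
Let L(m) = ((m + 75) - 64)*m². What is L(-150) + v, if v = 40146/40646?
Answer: -63560162427/20323 ≈ -3.1275e+6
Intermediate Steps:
v = 20073/20323 (v = 40146*(1/40646) = 20073/20323 ≈ 0.98770)
L(m) = m²*(11 + m) (L(m) = ((75 + m) - 64)*m² = (11 + m)*m² = m²*(11 + m))
L(-150) + v = (-150)²*(11 - 150) + 20073/20323 = 22500*(-139) + 20073/20323 = -3127500 + 20073/20323 = -63560162427/20323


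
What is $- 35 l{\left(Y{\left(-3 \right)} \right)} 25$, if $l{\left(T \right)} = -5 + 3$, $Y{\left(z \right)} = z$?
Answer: $1750$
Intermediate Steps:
$l{\left(T \right)} = -2$
$- 35 l{\left(Y{\left(-3 \right)} \right)} 25 = \left(-35\right) \left(-2\right) 25 = 70 \cdot 25 = 1750$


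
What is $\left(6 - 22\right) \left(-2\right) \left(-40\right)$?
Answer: $-1280$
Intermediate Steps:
$\left(6 - 22\right) \left(-2\right) \left(-40\right) = \left(-16\right) \left(-2\right) \left(-40\right) = 32 \left(-40\right) = -1280$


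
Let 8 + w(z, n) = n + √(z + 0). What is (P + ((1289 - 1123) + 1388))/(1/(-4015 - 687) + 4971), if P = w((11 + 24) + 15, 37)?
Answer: 7443266/23373641 + 23510*√2/23373641 ≈ 0.31987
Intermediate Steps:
w(z, n) = -8 + n + √z (w(z, n) = -8 + (n + √(z + 0)) = -8 + (n + √z) = -8 + n + √z)
P = 29 + 5*√2 (P = -8 + 37 + √((11 + 24) + 15) = -8 + 37 + √(35 + 15) = -8 + 37 + √50 = -8 + 37 + 5*√2 = 29 + 5*√2 ≈ 36.071)
(P + ((1289 - 1123) + 1388))/(1/(-4015 - 687) + 4971) = ((29 + 5*√2) + ((1289 - 1123) + 1388))/(1/(-4015 - 687) + 4971) = ((29 + 5*√2) + (166 + 1388))/(1/(-4702) + 4971) = ((29 + 5*√2) + 1554)/(-1/4702 + 4971) = (1583 + 5*√2)/(23373641/4702) = (1583 + 5*√2)*(4702/23373641) = 7443266/23373641 + 23510*√2/23373641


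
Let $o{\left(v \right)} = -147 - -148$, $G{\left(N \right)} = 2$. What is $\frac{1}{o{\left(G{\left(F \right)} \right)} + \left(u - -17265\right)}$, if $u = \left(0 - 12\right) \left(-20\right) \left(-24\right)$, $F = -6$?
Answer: $\frac{1}{11506} \approx 8.6911 \cdot 10^{-5}$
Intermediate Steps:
$o{\left(v \right)} = 1$ ($o{\left(v \right)} = -147 + 148 = 1$)
$u = -5760$ ($u = \left(-12\right) \left(-20\right) \left(-24\right) = 240 \left(-24\right) = -5760$)
$\frac{1}{o{\left(G{\left(F \right)} \right)} + \left(u - -17265\right)} = \frac{1}{1 - -11505} = \frac{1}{1 + \left(-5760 + 17265\right)} = \frac{1}{1 + 11505} = \frac{1}{11506}$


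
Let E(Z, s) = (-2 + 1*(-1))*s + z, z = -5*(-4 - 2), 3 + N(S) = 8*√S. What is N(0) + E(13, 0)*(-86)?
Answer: -2583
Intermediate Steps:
N(S) = -3 + 8*√S
z = 30 (z = -5*(-6) = 30)
E(Z, s) = 30 - 3*s (E(Z, s) = (-2 + 1*(-1))*s + 30 = (-2 - 1)*s + 30 = -3*s + 30 = 30 - 3*s)
N(0) + E(13, 0)*(-86) = (-3 + 8*√0) + (30 - 3*0)*(-86) = (-3 + 8*0) + (30 + 0)*(-86) = (-3 + 0) + 30*(-86) = -3 - 2580 = -2583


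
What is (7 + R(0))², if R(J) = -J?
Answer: 49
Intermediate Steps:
(7 + R(0))² = (7 - 1*0)² = (7 + 0)² = 7² = 49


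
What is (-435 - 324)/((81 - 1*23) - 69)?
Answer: 69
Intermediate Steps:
(-435 - 324)/((81 - 1*23) - 69) = -759/((81 - 23) - 69) = -759/(58 - 69) = -759/(-11) = -759*(-1/11) = 69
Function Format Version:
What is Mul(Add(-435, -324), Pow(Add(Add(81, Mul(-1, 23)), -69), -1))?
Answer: 69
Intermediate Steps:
Mul(Add(-435, -324), Pow(Add(Add(81, Mul(-1, 23)), -69), -1)) = Mul(-759, Pow(Add(Add(81, -23), -69), -1)) = Mul(-759, Pow(Add(58, -69), -1)) = Mul(-759, Pow(-11, -1)) = Mul(-759, Rational(-1, 11)) = 69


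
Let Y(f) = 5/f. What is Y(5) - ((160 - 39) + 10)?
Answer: -130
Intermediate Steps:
Y(5) - ((160 - 39) + 10) = 5/5 - ((160 - 39) + 10) = 5*(⅕) - (121 + 10) = 1 - 1*131 = 1 - 131 = -130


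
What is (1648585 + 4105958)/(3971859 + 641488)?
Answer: 5754543/4613347 ≈ 1.2474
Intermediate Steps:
(1648585 + 4105958)/(3971859 + 641488) = 5754543/4613347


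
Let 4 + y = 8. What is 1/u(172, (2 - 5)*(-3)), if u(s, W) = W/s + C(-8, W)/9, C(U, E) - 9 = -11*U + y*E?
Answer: 1548/22957 ≈ 0.067430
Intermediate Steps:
y = 4 (y = -4 + 8 = 4)
C(U, E) = 9 - 11*U + 4*E (C(U, E) = 9 + (-11*U + 4*E) = 9 - 11*U + 4*E)
u(s, W) = 97/9 + 4*W/9 + W/s (u(s, W) = W/s + (9 - 11*(-8) + 4*W)/9 = W/s + (9 + 88 + 4*W)*(1/9) = W/s + (97 + 4*W)*(1/9) = W/s + (97/9 + 4*W/9) = 97/9 + 4*W/9 + W/s)
1/u(172, (2 - 5)*(-3)) = 1/(((2 - 5)*(-3) + (1/9)*172*(97 + 4*((2 - 5)*(-3))))/172) = 1/((-3*(-3) + (1/9)*172*(97 + 4*(-3*(-3))))/172) = 1/((9 + (1/9)*172*(97 + 4*9))/172) = 1/((9 + (1/9)*172*(97 + 36))/172) = 1/((9 + (1/9)*172*133)/172) = 1/((9 + 22876/9)/172) = 1/((1/172)*(22957/9)) = 1/(22957/1548) = 1548/22957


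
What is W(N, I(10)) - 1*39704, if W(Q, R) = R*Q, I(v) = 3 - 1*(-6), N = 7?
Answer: -39641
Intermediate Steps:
I(v) = 9 (I(v) = 3 + 6 = 9)
W(Q, R) = Q*R
W(N, I(10)) - 1*39704 = 7*9 - 1*39704 = 63 - 39704 = -39641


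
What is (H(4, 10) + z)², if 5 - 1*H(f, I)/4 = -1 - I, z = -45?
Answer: 361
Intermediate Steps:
H(f, I) = 24 + 4*I (H(f, I) = 20 - 4*(-1 - I) = 20 + (4 + 4*I) = 24 + 4*I)
(H(4, 10) + z)² = ((24 + 4*10) - 45)² = ((24 + 40) - 45)² = (64 - 45)² = 19² = 361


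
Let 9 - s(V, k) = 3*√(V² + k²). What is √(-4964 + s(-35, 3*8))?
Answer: √(-4955 - 3*√1801) ≈ 71.29*I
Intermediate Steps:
s(V, k) = 9 - 3*√(V² + k²)
√(-4964 + s(-35, 3*8)) = √(-4964 + (9 - 3*√((-35)² + (3*8)²))) = √(-4964 + (9 - 3*√(1225 + 24²))) = √(-4964 + (9 - 3*√(1225 + 576))) = √(-4964 + (9 - 3*√1801)) = √(-4955 - 3*√1801)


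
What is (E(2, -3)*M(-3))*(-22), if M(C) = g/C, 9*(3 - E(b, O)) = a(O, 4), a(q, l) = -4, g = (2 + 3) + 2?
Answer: 4774/27 ≈ 176.81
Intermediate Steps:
g = 7 (g = 5 + 2 = 7)
E(b, O) = 31/9 (E(b, O) = 3 - ⅑*(-4) = 3 + 4/9 = 31/9)
M(C) = 7/C
(E(2, -3)*M(-3))*(-22) = (31*(7/(-3))/9)*(-22) = (31*(7*(-⅓))/9)*(-22) = ((31/9)*(-7/3))*(-22) = -217/27*(-22) = 4774/27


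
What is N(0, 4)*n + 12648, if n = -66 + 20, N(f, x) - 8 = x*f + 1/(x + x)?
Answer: 49097/4 ≈ 12274.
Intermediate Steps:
N(f, x) = 8 + 1/(2*x) + f*x (N(f, x) = 8 + (x*f + 1/(x + x)) = 8 + (f*x + 1/(2*x)) = 8 + (1/(2*x) + f*x) = 8 + 1/(2*x) + f*x)
n = -46
N(0, 4)*n + 12648 = (8 + (1/2)/4 + 0*4)*(-46) + 12648 = (8 + (1/2)*(1/4) + 0)*(-46) + 12648 = (8 + 1/8 + 0)*(-46) + 12648 = (65/8)*(-46) + 12648 = -1495/4 + 12648 = 49097/4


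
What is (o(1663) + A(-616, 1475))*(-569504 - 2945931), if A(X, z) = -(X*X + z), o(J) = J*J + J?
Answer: -8388886055935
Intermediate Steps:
o(J) = J + J² (o(J) = J² + J = J + J²)
A(X, z) = -z - X² (A(X, z) = -(X² + z) = -(z + X²) = -z - X²)
(o(1663) + A(-616, 1475))*(-569504 - 2945931) = (1663*(1 + 1663) + (-1*1475 - 1*(-616)²))*(-569504 - 2945931) = (1663*1664 + (-1475 - 1*379456))*(-3515435) = (2767232 + (-1475 - 379456))*(-3515435) = (2767232 - 380931)*(-3515435) = 2386301*(-3515435) = -8388886055935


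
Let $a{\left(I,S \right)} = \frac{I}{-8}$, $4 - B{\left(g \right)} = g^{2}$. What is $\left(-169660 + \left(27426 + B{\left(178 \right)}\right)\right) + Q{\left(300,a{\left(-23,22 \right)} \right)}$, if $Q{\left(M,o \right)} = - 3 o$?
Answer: $- \frac{1391381}{8} \approx -1.7392 \cdot 10^{5}$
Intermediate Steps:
$B{\left(g \right)} = 4 - g^{2}$
$a{\left(I,S \right)} = - \frac{I}{8}$ ($a{\left(I,S \right)} = I \left(- \frac{1}{8}\right) = - \frac{I}{8}$)
$\left(-169660 + \left(27426 + B{\left(178 \right)}\right)\right) + Q{\left(300,a{\left(-23,22 \right)} \right)} = \left(-169660 + \left(27426 + \left(4 - 178^{2}\right)\right)\right) - 3 \left(\left(- \frac{1}{8}\right) \left(-23\right)\right) = \left(-169660 + \left(27426 + \left(4 - 31684\right)\right)\right) - \frac{69}{8} = \left(-169660 + \left(27426 - 31680\right)\right) - \frac{69}{8} = \left(-169660 - 4254\right) - \frac{69}{8} = -173914 - \frac{69}{8} = - \frac{1391381}{8}$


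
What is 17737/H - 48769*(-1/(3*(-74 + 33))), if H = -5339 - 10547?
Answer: -776925985/1953978 ≈ -397.61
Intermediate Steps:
H = -15886
17737/H - 48769*(-1/(3*(-74 + 33))) = 17737/(-15886) - 48769*(-1/(3*(-74 + 33))) = 17737*(-1/15886) - 48769/((-3*(-41))) = -17737/15886 - 48769/123 = -776925985/1953978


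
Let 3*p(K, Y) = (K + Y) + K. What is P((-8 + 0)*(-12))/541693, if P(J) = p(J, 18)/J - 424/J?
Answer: -59/8667088 ≈ -6.8074e-6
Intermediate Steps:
p(K, Y) = Y/3 + 2*K/3 (p(K, Y) = ((K + Y) + K)/3 = (Y + 2*K)/3 = Y/3 + 2*K/3)
P(J) = -424/J + (6 + 2*J/3)/J (P(J) = ((⅓)*18 + 2*J/3)/J - 424/J = (6 + 2*J/3)/J - 424/J = -424/J + (6 + 2*J/3)/J)
P((-8 + 0)*(-12))/541693 = (⅔ - 418*(-1/(12*(-8 + 0))))/541693 = (⅔ - 418/((-8*(-12))))*(1/541693) = (⅔ - 418/96)*(1/541693) = (⅔ - 418*1/96)*(1/541693) = (⅔ - 209/48)*(1/541693) = -59/16*1/541693 = -59/8667088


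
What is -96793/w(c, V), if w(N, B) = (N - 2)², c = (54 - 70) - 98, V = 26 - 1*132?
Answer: -96793/13456 ≈ -7.1933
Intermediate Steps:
V = -106 (V = 26 - 132 = -106)
c = -114 (c = -16 - 98 = -114)
w(N, B) = (-2 + N)²
-96793/w(c, V) = -96793/(-2 - 114)² = -96793/((-116)²) = -96793/13456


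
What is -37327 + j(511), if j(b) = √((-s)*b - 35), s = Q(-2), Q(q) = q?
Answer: -37327 + √987 ≈ -37296.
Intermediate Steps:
s = -2
j(b) = √(-35 + 2*b) (j(b) = √((-1*(-2))*b - 35) = √(2*b - 35) = √(-35 + 2*b))
-37327 + j(511) = -37327 + √(-35 + 2*511) = -37327 + √(-35 + 1022) = -37327 + √987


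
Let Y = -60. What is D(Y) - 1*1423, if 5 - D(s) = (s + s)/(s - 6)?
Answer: -15618/11 ≈ -1419.8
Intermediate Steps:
D(s) = 5 - 2*s/(-6 + s) (D(s) = 5 - (s + s)/(s - 6) = 5 - 2*s/(-6 + s))
D(Y) - 1*1423 = 3*(-10 - 60)/(-6 - 60) - 1*1423 = 3*(-70)/(-66) - 1423 = 3*(-1/66)*(-70) - 1423 = 35/11 - 1423 = -15618/11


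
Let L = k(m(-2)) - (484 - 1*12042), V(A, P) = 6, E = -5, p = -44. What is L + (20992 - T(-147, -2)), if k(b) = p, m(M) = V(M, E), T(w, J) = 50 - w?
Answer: 32309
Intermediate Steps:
m(M) = 6
k(b) = -44
L = 11514 (L = -44 - (484 - 1*12042) = -44 - (484 - 12042) = -44 - 1*(-11558) = -44 + 11558 = 11514)
L + (20992 - T(-147, -2)) = 11514 + (20992 - (50 - 1*(-147))) = 11514 + (20992 - (50 + 147)) = 11514 + (20992 - 1*197) = 11514 + (20992 - 197) = 11514 + 20795 = 32309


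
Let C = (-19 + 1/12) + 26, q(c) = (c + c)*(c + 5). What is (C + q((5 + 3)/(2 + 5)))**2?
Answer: 154281241/345744 ≈ 446.23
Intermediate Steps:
q(c) = 2*c*(5 + c) (q(c) = (2*c)*(5 + c) = 2*c*(5 + c))
C = 85/12 (C = (-19 + 1/12) + 26 = -227/12 + 26 = 85/12 ≈ 7.0833)
(C + q((5 + 3)/(2 + 5)))**2 = (85/12 + 2*((5 + 3)/(2 + 5))*(5 + (5 + 3)/(2 + 5)))**2 = (85/12 + 2*(8/7)*(5 + 8/7))**2 = (85/12 + 2*(8/7)*(43/7))**2 = (85/12 + 688/49)**2 = (12421/588)**2 = 154281241/345744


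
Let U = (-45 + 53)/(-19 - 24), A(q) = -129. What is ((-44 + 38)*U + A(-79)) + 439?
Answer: 13378/43 ≈ 311.12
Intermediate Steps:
U = -8/43 (U = 8/(-43) = 8*(-1/43) = -8/43 ≈ -0.18605)
((-44 + 38)*U + A(-79)) + 439 = ((-44 + 38)*(-8/43) - 129) + 439 = (-6*(-8/43) - 129) + 439 = (48/43 - 129) + 439 = -5499/43 + 439 = 13378/43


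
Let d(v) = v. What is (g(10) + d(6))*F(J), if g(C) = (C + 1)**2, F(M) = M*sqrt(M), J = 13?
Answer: 1651*sqrt(13) ≈ 5952.8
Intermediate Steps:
F(M) = M**(3/2)
g(C) = (1 + C)**2
(g(10) + d(6))*F(J) = ((1 + 10)**2 + 6)*13**(3/2) = (11**2 + 6)*(13*sqrt(13)) = (121 + 6)*(13*sqrt(13)) = 127*(13*sqrt(13)) = 1651*sqrt(13)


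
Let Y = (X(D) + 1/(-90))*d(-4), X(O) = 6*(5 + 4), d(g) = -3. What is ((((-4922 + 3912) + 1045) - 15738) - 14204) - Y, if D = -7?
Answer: -892351/30 ≈ -29745.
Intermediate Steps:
X(O) = 54 (X(O) = 6*9 = 54)
Y = -4859/30 (Y = (54 + 1/(-90))*(-3) = (54 - 1/90)*(-3) = (4859/90)*(-3) = -4859/30 ≈ -161.97)
((((-4922 + 3912) + 1045) - 15738) - 14204) - Y = ((((-4922 + 3912) + 1045) - 15738) - 14204) - 1*(-4859/30) = (((-1010 + 1045) - 15738) - 14204) + 4859/30 = ((35 - 15738) - 14204) + 4859/30 = (-15703 - 14204) + 4859/30 = -29907 + 4859/30 = -892351/30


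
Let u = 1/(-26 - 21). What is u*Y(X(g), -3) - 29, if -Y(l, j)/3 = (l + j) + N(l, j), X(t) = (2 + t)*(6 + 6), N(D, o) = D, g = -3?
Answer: -1444/47 ≈ -30.723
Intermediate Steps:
u = -1/47 (u = 1/(-47) = -1/47 ≈ -0.021277)
X(t) = 24 + 12*t (X(t) = (2 + t)*12 = 24 + 12*t)
Y(l, j) = -6*l - 3*j (Y(l, j) = -3*((l + j) + l) = -3*((j + l) + l) = -3*(j + 2*l) = -6*l - 3*j)
u*Y(X(g), -3) - 29 = -(-6*(24 + 12*(-3)) - 3*(-3))/47 - 29 = -(-6*(24 - 36) + 9)/47 - 29 = -(-6*(-12) + 9)/47 - 29 = -(72 + 9)/47 - 29 = -1/47*81 - 29 = -81/47 - 29 = -1444/47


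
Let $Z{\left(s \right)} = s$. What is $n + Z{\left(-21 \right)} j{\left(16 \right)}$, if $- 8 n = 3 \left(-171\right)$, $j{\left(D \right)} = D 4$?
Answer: $- \frac{10239}{8} \approx -1279.9$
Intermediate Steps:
$j{\left(D \right)} = 4 D$
$n = \frac{513}{8}$ ($n = - \frac{3 \left(-171\right)}{8} = \left(- \frac{1}{8}\right) \left(-513\right) = \frac{513}{8} \approx 64.125$)
$n + Z{\left(-21 \right)} j{\left(16 \right)} = \frac{513}{8} - 21 \cdot 4 \cdot 16 = \frac{513}{8} - 1344 = - \frac{10239}{8}$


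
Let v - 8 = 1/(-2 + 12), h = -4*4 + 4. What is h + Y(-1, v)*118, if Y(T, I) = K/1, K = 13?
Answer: 1522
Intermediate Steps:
h = -12 (h = -16 + 4 = -12)
v = 81/10 (v = 8 + 1/(-2 + 12) = 8 + 1/10 = 81/10 ≈ 8.1000)
Y(T, I) = 13 (Y(T, I) = 13/1 = 13*1 = 13)
h + Y(-1, v)*118 = -12 + 13*118 = -12 + 1534 = 1522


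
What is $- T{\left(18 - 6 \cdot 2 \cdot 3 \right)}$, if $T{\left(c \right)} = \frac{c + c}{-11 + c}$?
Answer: $- \frac{36}{29} \approx -1.2414$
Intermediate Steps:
$T{\left(c \right)} = \frac{2 c}{-11 + c}$
$- T{\left(18 - 6 \cdot 2 \cdot 3 \right)} = - \frac{2 \left(18 - 6 \cdot 2 \cdot 3\right)}{-11 + \left(18 - 6 \cdot 2 \cdot 3\right)} = - \frac{2 \left(18 - 12 \cdot 3\right)}{-11 + \left(18 - 12 \cdot 3\right)} = - \frac{2 \left(18 - 36\right)}{-11 + \left(18 - 36\right)} = - \frac{2 \left(-18\right)}{-11 - 18} = - \frac{2 \left(-18\right)}{-29} = - \frac{2 \left(-18\right) \left(-1\right)}{29} = \left(-1\right) \frac{36}{29} = - \frac{36}{29}$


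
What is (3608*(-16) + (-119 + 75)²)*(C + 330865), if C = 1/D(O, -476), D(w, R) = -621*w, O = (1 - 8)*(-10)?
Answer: -401219842410904/21735 ≈ -1.8460e+10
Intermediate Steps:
O = 70 (O = -7*(-10) = 70)
C = -1/43470 (C = 1/(-621*70) = 1/(-43470) = -1/43470 ≈ -2.3004e-5)
(3608*(-16) + (-119 + 75)²)*(C + 330865) = (3608*(-16) + (-119 + 75)²)*(-1/43470 + 330865) = (-57728 + (-44)²)*(14382701549/43470) = (-57728 + 1936)*(14382701549/43470) = -55792*14382701549/43470 = -401219842410904/21735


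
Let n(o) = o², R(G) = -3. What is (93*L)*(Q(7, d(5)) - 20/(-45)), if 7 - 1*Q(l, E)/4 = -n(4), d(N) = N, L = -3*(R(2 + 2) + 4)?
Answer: -25792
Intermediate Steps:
L = -3 (L = -3*(-3 + 4) = -3*1 = -3)
Q(l, E) = 92 (Q(l, E) = 28 - (-4)*4² = 28 - (-4)*16 = 28 - 4*(-16) = 28 + 64 = 92)
(93*L)*(Q(7, d(5)) - 20/(-45)) = (93*(-3))*(92 - 20/(-45)) = -279*(92 - 20*(-1)/45) = -279*(92 - 1*(-4/9)) = -279*(92 + 4/9) = -279*832/9 = -25792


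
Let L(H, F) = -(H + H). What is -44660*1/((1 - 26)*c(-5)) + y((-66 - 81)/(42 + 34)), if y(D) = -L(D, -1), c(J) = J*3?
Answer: -350441/2850 ≈ -122.96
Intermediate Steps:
c(J) = 3*J
L(H, F) = -2*H
y(D) = 2*D (y(D) = -(-2)*D = 2*D)
-44660*1/((1 - 26)*c(-5)) + y((-66 - 81)/(42 + 34)) = -44660*(-1/(15*(1 - 26))) + 2*((-66 - 81)/(42 + 34)) = -44660/((-15*(-25))) + 2*(-147/76) = -44660/375 + 2*(-147*1/76) = -44660*1/375 + 2*(-147/76) = -8932/75 - 147/38 = -350441/2850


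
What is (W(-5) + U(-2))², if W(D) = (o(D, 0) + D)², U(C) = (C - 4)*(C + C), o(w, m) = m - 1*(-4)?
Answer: 625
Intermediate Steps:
o(w, m) = 4 + m (o(w, m) = m + 4 = 4 + m)
U(C) = 2*C*(-4 + C) (U(C) = (-4 + C)*(2*C) = 2*C*(-4 + C))
W(D) = (4 + D)² (W(D) = ((4 + 0) + D)² = (4 + D)²)
(W(-5) + U(-2))² = ((4 - 5)² + 2*(-2)*(-4 - 2))² = ((-1)² + 2*(-2)*(-6))² = (1 + 24)² = 25² = 625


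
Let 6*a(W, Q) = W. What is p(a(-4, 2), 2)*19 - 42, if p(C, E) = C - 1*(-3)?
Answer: 7/3 ≈ 2.3333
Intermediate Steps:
a(W, Q) = W/6
p(C, E) = 3 + C (p(C, E) = C + 3 = 3 + C)
p(a(-4, 2), 2)*19 - 42 = (3 + (1/6)*(-4))*19 - 42 = (3 - 2/3)*19 - 42 = (7/3)*19 - 42 = 133/3 - 42 = 7/3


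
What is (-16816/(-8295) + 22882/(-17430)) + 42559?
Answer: 9767241668/229495 ≈ 42560.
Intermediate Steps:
(-16816/(-8295) + 22882/(-17430)) + 42559 = (-16816*(-1/8295) + 22882*(-1/17430)) + 42559 = (16816/8295 - 11441/8715) + 42559 = 163963/229495 + 42559 = 9767241668/229495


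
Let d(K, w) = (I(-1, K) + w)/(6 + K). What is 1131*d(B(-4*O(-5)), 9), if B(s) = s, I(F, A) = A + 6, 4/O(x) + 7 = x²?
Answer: 143637/46 ≈ 3122.5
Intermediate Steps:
O(x) = 4/(-7 + x²)
I(F, A) = 6 + A
d(K, w) = (6 + K + w)/(6 + K) (d(K, w) = ((6 + K) + w)/(6 + K) = (6 + K + w)/(6 + K))
1131*d(B(-4*O(-5)), 9) = 1131*((6 - 16/(-7 + (-5)²) + 9)/(6 - 16/(-7 + (-5)²))) = 1131*((6 - 16/(-7 + 25) + 9)/(6 - 16/(-7 + 25))) = 1131*((6 - 16/18 + 9)/(6 - 16/18)) = 1131*((6 - 4*2/9 + 9)/(6 - 4*2/9)) = 1131*((6 - 8/9 + 9)/(6 - 8/9)) = 1131*((127/9)/(46/9)) = 1131*((9/46)*(127/9)) = 1131*(127/46) = 143637/46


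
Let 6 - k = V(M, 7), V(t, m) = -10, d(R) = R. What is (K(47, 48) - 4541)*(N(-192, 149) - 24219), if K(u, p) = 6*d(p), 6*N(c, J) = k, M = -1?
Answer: 308976197/3 ≈ 1.0299e+8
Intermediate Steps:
k = 16 (k = 6 - 1*(-10) = 6 + 10 = 16)
N(c, J) = 8/3 (N(c, J) = (⅙)*16 = 8/3)
K(u, p) = 6*p
(K(47, 48) - 4541)*(N(-192, 149) - 24219) = (6*48 - 4541)*(8/3 - 24219) = (288 - 4541)*(-72649/3) = -4253*(-72649/3) = 308976197/3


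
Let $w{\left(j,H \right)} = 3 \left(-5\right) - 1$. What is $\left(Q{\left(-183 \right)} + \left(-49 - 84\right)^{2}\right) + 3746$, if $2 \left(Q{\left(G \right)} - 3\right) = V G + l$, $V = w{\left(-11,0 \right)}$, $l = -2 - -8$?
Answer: $22905$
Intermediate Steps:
$l = 6$ ($l = -2 + 8 = 6$)
$w{\left(j,H \right)} = -16$ ($w{\left(j,H \right)} = -15 - 1 = -16$)
$V = -16$
$Q{\left(G \right)} = 6 - 8 G$ ($Q{\left(G \right)} = 3 + \frac{- 16 G + 6}{2} = 3 + \frac{6 - 16 G}{2} = 3 - \left(-3 + 8 G\right) = 6 - 8 G$)
$\left(Q{\left(-183 \right)} + \left(-49 - 84\right)^{2}\right) + 3746 = \left(\left(6 - -1464\right) + \left(-49 - 84\right)^{2}\right) + 3746 = \left(\left(6 + 1464\right) + \left(-133\right)^{2}\right) + 3746 = \left(1470 + 17689\right) + 3746 = 19159 + 3746 = 22905$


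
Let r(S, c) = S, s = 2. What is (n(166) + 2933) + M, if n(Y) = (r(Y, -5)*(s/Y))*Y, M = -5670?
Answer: -2405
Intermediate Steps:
n(Y) = 2*Y (n(Y) = (Y*(2/Y))*Y = 2*Y)
(n(166) + 2933) + M = (2*166 + 2933) - 5670 = (332 + 2933) - 5670 = 3265 - 5670 = -2405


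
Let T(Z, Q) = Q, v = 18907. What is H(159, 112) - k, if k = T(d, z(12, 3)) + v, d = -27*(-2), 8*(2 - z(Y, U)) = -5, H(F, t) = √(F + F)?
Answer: -151277/8 + √318 ≈ -18892.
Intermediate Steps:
H(F, t) = √2*√F (H(F, t) = √(2*F) = √2*√F)
z(Y, U) = 21/8 (z(Y, U) = 2 - ⅛*(-5) = 2 + 5/8 = 21/8)
d = 54
k = 151277/8 (k = 21/8 + 18907 = 151277/8 ≈ 18910.)
H(159, 112) - k = √2*√159 - 1*151277/8 = √318 - 151277/8 = -151277/8 + √318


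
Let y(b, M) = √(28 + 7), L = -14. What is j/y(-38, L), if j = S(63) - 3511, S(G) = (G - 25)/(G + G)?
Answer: -221174*√35/2205 ≈ -593.42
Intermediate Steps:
S(G) = (-25 + G)/(2*G) (S(G) = (-25 + G)/((2*G)) = (-25 + G)*(1/(2*G)) = (-25 + G)/(2*G))
y(b, M) = √35
j = -221174/63 (j = (½)*(-25 + 63)/63 - 3511 = (½)*(1/63)*38 - 3511 = 19/63 - 3511 = -221174/63 ≈ -3510.7)
j/y(-38, L) = -221174*√35/35/63 = -221174*√35/2205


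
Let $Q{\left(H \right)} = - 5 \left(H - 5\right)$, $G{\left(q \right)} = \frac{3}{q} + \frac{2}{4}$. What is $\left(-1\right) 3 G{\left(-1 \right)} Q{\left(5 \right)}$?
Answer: $0$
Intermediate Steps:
$G{\left(q \right)} = \frac{1}{2} + \frac{3}{q}$ ($G{\left(q \right)} = \frac{3}{q} + 2 \cdot \frac{1}{4} = \frac{3}{q} + \frac{1}{2} = \frac{1}{2} + \frac{3}{q}$)
$Q{\left(H \right)} = 25 - 5 H$ ($Q{\left(H \right)} = - 5 \left(-5 + H\right) = 25 - 5 H$)
$\left(-1\right) 3 G{\left(-1 \right)} Q{\left(5 \right)} = \left(-1\right) 3 \frac{6 - 1}{2 \left(-1\right)} \left(25 - 25\right) = - 3 \cdot \frac{1}{2} \left(-1\right) 5 \left(25 - 25\right) = \left(-3\right) \left(- \frac{5}{2}\right) 0 = \frac{15}{2} \cdot 0 = 0$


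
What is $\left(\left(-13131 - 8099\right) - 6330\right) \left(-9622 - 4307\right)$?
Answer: $383883240$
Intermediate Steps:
$\left(\left(-13131 - 8099\right) - 6330\right) \left(-9622 - 4307\right) = \left(-21230 - 6330\right) \left(-13929\right) = \left(-27560\right) \left(-13929\right) = 383883240$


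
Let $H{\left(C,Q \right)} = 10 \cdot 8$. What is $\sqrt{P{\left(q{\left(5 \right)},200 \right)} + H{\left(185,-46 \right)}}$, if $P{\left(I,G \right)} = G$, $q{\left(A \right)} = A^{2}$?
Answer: $2 \sqrt{70} \approx 16.733$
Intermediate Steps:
$H{\left(C,Q \right)} = 80$
$\sqrt{P{\left(q{\left(5 \right)},200 \right)} + H{\left(185,-46 \right)}} = \sqrt{200 + 80} = \sqrt{280} = 2 \sqrt{70}$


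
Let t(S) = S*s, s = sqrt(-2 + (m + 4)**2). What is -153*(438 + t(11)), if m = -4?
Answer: -67014 - 1683*I*sqrt(2) ≈ -67014.0 - 2380.1*I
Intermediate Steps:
s = I*sqrt(2) (s = sqrt(-2 + (-4 + 4)**2) = sqrt(-2 + 0**2) = sqrt(-2 + 0) = sqrt(-2) = I*sqrt(2) ≈ 1.4142*I)
t(S) = I*S*sqrt(2) (t(S) = S*(I*sqrt(2)) = I*S*sqrt(2))
-153*(438 + t(11)) = -153*(438 + I*11*sqrt(2)) = -153*(438 + 11*I*sqrt(2)) = -67014 - 1683*I*sqrt(2)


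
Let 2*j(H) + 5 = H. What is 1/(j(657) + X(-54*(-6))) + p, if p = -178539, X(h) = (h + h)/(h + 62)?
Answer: -11291163245/63242 ≈ -1.7854e+5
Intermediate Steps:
j(H) = -5/2 + H/2
X(h) = 2*h/(62 + h) (X(h) = (2*h)/(62 + h) = 2*h/(62 + h))
1/(j(657) + X(-54*(-6))) + p = 1/((-5/2 + (1/2)*657) + 2*(-54*(-6))/(62 - 54*(-6))) - 178539 = 1/((-5/2 + 657/2) + 2*324/(62 + 324)) - 178539 = 1/(326 + 2*324/386) - 178539 = 1/(326 + 2*324*(1/386)) - 178539 = 1/(326 + 324/193) - 178539 = 1/(63242/193) - 178539 = 193/63242 - 178539 = -11291163245/63242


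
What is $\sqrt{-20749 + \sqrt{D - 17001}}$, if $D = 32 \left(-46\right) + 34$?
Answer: $\sqrt{-20749 + i \sqrt{18439}} \approx 0.4713 + 144.05 i$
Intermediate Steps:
$D = -1438$ ($D = -1472 + 34 = -1438$)
$\sqrt{-20749 + \sqrt{D - 17001}} = \sqrt{-20749 + \sqrt{-1438 - 17001}} = \sqrt{-20749 + \sqrt{-18439}} = \sqrt{-20749 + i \sqrt{18439}}$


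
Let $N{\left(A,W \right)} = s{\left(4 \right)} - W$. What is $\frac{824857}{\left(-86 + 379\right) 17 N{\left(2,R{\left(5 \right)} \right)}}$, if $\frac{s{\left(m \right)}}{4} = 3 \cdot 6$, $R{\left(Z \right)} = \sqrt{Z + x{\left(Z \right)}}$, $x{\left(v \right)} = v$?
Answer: $\frac{1746756}{757991} + \frac{48521 \sqrt{10}}{1515982} \approx 2.4057$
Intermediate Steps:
$R{\left(Z \right)} = \sqrt{2} \sqrt{Z}$ ($R{\left(Z \right)} = \sqrt{Z + Z} = \sqrt{2 Z} = \sqrt{2} \sqrt{Z}$)
$s{\left(m \right)} = 72$ ($s{\left(m \right)} = 4 \cdot 3 \cdot 6 = 4 \cdot 18 = 72$)
$N{\left(A,W \right)} = 72 - W$
$\frac{824857}{\left(-86 + 379\right) 17 N{\left(2,R{\left(5 \right)} \right)}} = \frac{824857}{\left(-86 + 379\right) 17 \left(72 - \sqrt{2} \sqrt{5}\right)} = \frac{824857}{293 \cdot 17 \left(72 - \sqrt{10}\right)} = \frac{824857}{293 \left(1224 - 17 \sqrt{10}\right)} = \frac{824857}{358632 - 4981 \sqrt{10}}$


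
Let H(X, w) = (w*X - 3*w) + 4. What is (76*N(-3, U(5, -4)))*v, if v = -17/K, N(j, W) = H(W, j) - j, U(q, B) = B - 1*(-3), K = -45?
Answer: 24548/45 ≈ 545.51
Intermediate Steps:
U(q, B) = 3 + B (U(q, B) = B + 3 = 3 + B)
H(X, w) = 4 - 3*w + X*w (H(X, w) = (X*w - 3*w) + 4 = (-3*w + X*w) + 4 = 4 - 3*w + X*w)
N(j, W) = 4 - 4*j + W*j (N(j, W) = (4 - 3*j + W*j) - j = 4 - 4*j + W*j)
v = 17/45 (v = -17/(-45) = -17*(-1/45) = 17/45 ≈ 0.37778)
(76*N(-3, U(5, -4)))*v = (76*(4 - 4*(-3) + (3 - 4)*(-3)))*(17/45) = (76*(4 + 12 - 1*(-3)))*(17/45) = (76*(4 + 12 + 3))*(17/45) = (76*19)*(17/45) = 1444*(17/45) = 24548/45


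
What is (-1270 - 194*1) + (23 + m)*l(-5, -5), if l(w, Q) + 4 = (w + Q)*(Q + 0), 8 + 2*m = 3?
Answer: -521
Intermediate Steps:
m = -5/2 (m = -4 + (½)*3 = -4 + 3/2 = -5/2 ≈ -2.5000)
l(w, Q) = -4 + Q*(Q + w) (l(w, Q) = -4 + (w + Q)*(Q + 0) = -4 + (Q + w)*Q = -4 + Q*(Q + w))
(-1270 - 194*1) + (23 + m)*l(-5, -5) = (-1270 - 194*1) + (23 - 5/2)*(-4 + (-5)² - 5*(-5)) = (-1270 - 194) + 41*(-4 + 25 + 25)/2 = -1464 + (41/2)*46 = -1464 + 943 = -521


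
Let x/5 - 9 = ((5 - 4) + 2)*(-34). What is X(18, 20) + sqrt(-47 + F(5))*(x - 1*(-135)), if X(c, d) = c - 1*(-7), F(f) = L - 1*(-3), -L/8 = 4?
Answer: 25 - 660*I*sqrt(19) ≈ 25.0 - 2876.9*I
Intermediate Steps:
L = -32 (L = -8*4 = -32)
x = -465 (x = 45 + 5*(((5 - 4) + 2)*(-34)) = 45 + 5*((1 + 2)*(-34)) = 45 + 5*(3*(-34)) = 45 + 5*(-102) = 45 - 510 = -465)
F(f) = -29 (F(f) = -32 - 1*(-3) = -32 + 3 = -29)
X(c, d) = 7 + c (X(c, d) = c + 7 = 7 + c)
X(18, 20) + sqrt(-47 + F(5))*(x - 1*(-135)) = (7 + 18) + sqrt(-47 - 29)*(-465 - 1*(-135)) = 25 + sqrt(-76)*(-465 + 135) = 25 + (2*I*sqrt(19))*(-330) = 25 - 660*I*sqrt(19)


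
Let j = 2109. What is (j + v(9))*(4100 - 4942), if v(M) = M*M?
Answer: -1843980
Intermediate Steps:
v(M) = M²
(j + v(9))*(4100 - 4942) = (2109 + 9²)*(4100 - 4942) = (2109 + 81)*(-842) = 2190*(-842) = -1843980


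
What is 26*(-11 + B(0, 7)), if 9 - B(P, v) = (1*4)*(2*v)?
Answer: -1508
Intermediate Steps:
B(P, v) = 9 - 8*v (B(P, v) = 9 - 1*4*2*v = 9 - 4*2*v = 9 - 8*v)
26*(-11 + B(0, 7)) = 26*(-11 + (9 - 8*7)) = 26*(-11 + (9 - 56)) = 26*(-11 - 47) = 26*(-58) = -1508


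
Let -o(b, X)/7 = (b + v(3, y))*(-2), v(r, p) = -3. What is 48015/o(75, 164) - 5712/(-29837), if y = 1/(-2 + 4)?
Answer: 159820139/3341744 ≈ 47.825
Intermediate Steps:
y = 1/2 ≈ 0.50000
o(b, X) = -42 + 14*b (o(b, X) = -7*(b - 3)*(-2) = -7*(-3 + b)*(-2) = -7*(6 - 2*b) = -42 + 14*b)
48015/o(75, 164) - 5712/(-29837) = 48015/(-42 + 14*75) - 5712/(-29837) = 48015/(-42 + 1050) - 5712*(-1/29837) = 48015/1008 + 5712/29837 = 48015*(1/1008) + 5712/29837 = 5335/112 + 5712/29837 = 159820139/3341744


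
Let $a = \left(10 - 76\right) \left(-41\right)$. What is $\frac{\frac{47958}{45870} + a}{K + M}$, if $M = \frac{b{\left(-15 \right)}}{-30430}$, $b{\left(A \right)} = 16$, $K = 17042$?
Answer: $\frac{4844306893}{30496966126} \approx 0.15885$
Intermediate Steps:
$a = 2706$ ($a = \left(-66\right) \left(-41\right) = 2706$)
$M = - \frac{8}{15215}$ ($M = \frac{16}{-30430} = 16 \left(- \frac{1}{30430}\right) = - \frac{8}{15215} \approx -0.0005258$)
$\frac{\frac{47958}{45870} + a}{K + M} = \frac{\frac{47958}{45870} + 2706}{17042 - \frac{8}{15215}} = \frac{47958 \cdot \frac{1}{45870} + 2706}{\frac{259294022}{15215}} = \left(\frac{7993}{7645} + 2706\right) \frac{15215}{259294022} = \frac{20695363}{7645} \cdot \frac{15215}{259294022} = \frac{4844306893}{30496966126}$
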